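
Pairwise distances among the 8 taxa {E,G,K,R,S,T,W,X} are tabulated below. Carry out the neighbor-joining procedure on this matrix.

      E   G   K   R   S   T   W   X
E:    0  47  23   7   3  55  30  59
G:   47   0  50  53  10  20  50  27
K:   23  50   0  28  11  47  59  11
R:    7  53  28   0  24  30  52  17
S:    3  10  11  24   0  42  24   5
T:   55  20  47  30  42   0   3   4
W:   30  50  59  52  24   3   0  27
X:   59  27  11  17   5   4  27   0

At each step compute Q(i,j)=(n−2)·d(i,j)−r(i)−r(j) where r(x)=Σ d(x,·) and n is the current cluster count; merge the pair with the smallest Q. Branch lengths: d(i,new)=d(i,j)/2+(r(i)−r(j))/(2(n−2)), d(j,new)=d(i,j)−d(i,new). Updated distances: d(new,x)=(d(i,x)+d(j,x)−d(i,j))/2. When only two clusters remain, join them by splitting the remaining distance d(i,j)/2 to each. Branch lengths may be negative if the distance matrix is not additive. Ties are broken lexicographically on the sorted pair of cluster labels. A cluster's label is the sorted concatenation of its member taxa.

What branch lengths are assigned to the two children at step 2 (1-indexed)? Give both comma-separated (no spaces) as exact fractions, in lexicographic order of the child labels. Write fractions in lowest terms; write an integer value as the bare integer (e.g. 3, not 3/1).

93/20,47/20

iteration 1: select T,W (d=3, Q=-428); attach at lengths (-13/6, 31/6); label the merged cluster TW
  updated: d(E,TW)=41, d(G,TW)=67/2, d(K,TW)=103/2, d(R,TW)=79/2, d(S,TW)=63/2, d(TW,X)=14
iteration 2: select E,R (d=7, Q=-627/2); attach at lengths (93/20, 47/20); label the merged cluster ER
  updated: d(ER,G)=93/2, d(ER,K)=22, d(ER,S)=10, d(ER,TW)=147/4, d(ER,X)=69/2
iteration 3: select ER,K (d=22, Q=-829/4); attach at lengths (369/32, 335/32); label the merged cluster EKR
  updated: d(EKR,G)=149/4, d(EKR,S)=-1/2, d(EKR,TW)=265/8, d(EKR,X)=47/4
iteration 4: select EKR,S (d=-1/2, Q=-1033/8); attach at lengths (91/16, -99/16); label the merged cluster EKRS
  updated: d(EKRS,G)=191/8, d(EKRS,TW)=521/16, d(EKRS,X)=69/8
iteration 5: select EKRS,G (d=191/8, Q=-1627/16); attach at lengths (455/64, 1073/64); label the merged cluster EGKRS
  updated: d(EGKRS,TW)=675/32, d(EGKRS,X)=47/8
iteration 6: select EGKRS,TW (d=675/32, Q=-1311/32); attach at lengths (415/64, 935/64); label the merged cluster EGKRSTW
  updated: d(EGKRSTW,X)=-39/64
iteration 7: select EGKRSTW,X (d=-39/64); attach at lengths (-39/128, -39/128); label the merged cluster EGKRSTWX
final tree: ((((((E:93/20,R:47/20):369/32,K:335/32):91/16,S:-99/16):455/64,G:1073/64):415/64,(T:-13/6,W:31/6):935/64):-39/128,X:-39/128)
total length: 4855/64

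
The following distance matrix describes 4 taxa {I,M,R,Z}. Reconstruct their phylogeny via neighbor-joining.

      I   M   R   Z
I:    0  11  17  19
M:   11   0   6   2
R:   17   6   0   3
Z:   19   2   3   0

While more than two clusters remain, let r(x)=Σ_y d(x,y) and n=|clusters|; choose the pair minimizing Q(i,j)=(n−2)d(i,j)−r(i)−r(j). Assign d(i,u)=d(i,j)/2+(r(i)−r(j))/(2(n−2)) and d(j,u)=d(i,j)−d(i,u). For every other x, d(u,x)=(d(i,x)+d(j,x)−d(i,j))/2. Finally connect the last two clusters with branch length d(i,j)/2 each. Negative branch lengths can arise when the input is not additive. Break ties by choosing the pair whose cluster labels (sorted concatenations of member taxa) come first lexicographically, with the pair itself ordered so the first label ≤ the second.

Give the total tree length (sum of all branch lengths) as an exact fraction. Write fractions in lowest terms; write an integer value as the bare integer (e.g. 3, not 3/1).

1. join I+M (d=11, Q=-44) ⇒ IM; edges |I|=25/2, |M|=-3/2
  updated: d(IM,R)=6, d(IM,Z)=5
2. join IM+R (d=6, Q=-14) ⇒ IMR; edges |IM|=4, |R|=2
  updated: d(IMR,Z)=1
3. join IMR+Z (d=1) ⇒ IMRZ; edges |IMR|=1/2, |Z|=1/2
final tree: (((I:25/2,M:-3/2):4,R:2):1/2,Z:1/2)
total length: 18

18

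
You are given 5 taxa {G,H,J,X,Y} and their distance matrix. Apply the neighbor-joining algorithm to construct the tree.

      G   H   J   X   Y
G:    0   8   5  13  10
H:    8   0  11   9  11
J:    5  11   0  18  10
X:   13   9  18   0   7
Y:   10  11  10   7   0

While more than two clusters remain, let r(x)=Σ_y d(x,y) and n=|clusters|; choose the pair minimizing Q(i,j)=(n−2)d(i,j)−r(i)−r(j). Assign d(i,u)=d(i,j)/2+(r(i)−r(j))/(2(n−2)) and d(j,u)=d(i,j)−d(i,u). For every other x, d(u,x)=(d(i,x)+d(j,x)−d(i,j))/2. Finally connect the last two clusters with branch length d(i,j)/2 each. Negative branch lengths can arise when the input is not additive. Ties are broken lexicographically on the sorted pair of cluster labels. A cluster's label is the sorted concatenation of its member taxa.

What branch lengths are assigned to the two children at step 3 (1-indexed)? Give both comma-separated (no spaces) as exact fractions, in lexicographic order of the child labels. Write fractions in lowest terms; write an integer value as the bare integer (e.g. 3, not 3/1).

step 1: merge (G,J) at d=5, Q=-65; branch lengths G→7/6, J→23/6; new cluster GJ
  updated: d(GJ,H)=7, d(GJ,X)=13, d(GJ,Y)=15/2
step 2: merge (GJ,H) at d=7, Q=-81/2; branch lengths GJ→29/8, H→27/8; new cluster GHJ
  updated: d(GHJ,X)=15/2, d(GHJ,Y)=23/4
step 3: merge (GHJ,X) at d=15/2, Q=-81/4; branch lengths GHJ→25/8, X→35/8; new cluster GHJX
  updated: d(GHJX,Y)=21/8
step 4: merge (GHJX,Y) at d=21/8; branch lengths GHJX→21/16, Y→21/16; new cluster GHJXY
final tree: ((((G:7/6,J:23/6):29/8,H:27/8):25/8,X:35/8):21/16,Y:21/16)
total length: 177/8

25/8,35/8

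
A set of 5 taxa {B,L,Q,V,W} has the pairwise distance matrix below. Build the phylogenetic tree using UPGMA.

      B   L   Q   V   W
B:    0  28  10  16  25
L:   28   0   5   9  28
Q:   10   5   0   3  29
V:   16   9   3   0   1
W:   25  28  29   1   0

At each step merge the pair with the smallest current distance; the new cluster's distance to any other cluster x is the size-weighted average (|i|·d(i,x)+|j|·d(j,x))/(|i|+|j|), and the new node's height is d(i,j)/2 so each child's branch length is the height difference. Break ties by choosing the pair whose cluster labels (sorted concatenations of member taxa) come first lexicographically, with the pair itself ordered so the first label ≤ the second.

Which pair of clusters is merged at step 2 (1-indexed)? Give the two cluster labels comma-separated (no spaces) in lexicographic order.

L,Q

step 1: merge (V,W) at d=1; branch lengths V→1/2, W→1/2; new cluster VW
  updated: d(B,VW)=41/2, d(L,VW)=37/2, d(Q,VW)=16
step 2: merge (L,Q) at d=5; branch lengths L→5/2, Q→5/2; new cluster LQ
  updated: d(B,LQ)=19, d(LQ,VW)=69/4
step 3: merge (LQ,VW) at d=69/4; branch lengths LQ→49/8, VW→65/8; new cluster LQVW
  updated: d(B,LQVW)=79/4
step 4: merge (B,LQVW) at d=79/4; branch lengths B→79/8, LQVW→5/4; new cluster BLQVW
final tree: (B:79/8,((L:5/2,Q:5/2):49/8,(V:1/2,W:1/2):65/8):5/4)
total length: 251/8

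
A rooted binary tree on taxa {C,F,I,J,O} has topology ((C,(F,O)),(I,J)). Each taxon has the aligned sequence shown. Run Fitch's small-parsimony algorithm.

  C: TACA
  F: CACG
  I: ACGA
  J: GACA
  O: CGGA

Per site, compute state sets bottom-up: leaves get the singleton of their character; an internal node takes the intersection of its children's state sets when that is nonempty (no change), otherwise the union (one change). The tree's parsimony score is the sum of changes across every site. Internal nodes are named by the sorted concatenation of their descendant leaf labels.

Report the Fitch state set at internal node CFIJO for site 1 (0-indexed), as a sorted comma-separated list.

[col 0] FO: children F:{C}, O:{C} ∩→ {C}; cost 0
[col 0] CFO: children C:{T}, FO:{C} ∪→ {C,T}; cost 1
[col 0] IJ: children I:{A}, J:{G} ∪→ {A,G}; cost 1
[col 0] CFIJO: children CFO:{C,T}, IJ:{A,G} ∪→ {A,C,G,T}; cost 1
[col 1] FO: children F:{A}, O:{G} ∪→ {A,G}; cost 1
[col 1] CFO: children C:{A}, FO:{A,G} ∩→ {A}; cost 0
[col 1] IJ: children I:{C}, J:{A} ∪→ {A,C}; cost 1
[col 1] CFIJO: children CFO:{A}, IJ:{A,C} ∩→ {A}; cost 0
[col 2] FO: children F:{C}, O:{G} ∪→ {C,G}; cost 1
[col 2] CFO: children C:{C}, FO:{C,G} ∩→ {C}; cost 0
[col 2] IJ: children I:{G}, J:{C} ∪→ {C,G}; cost 1
[col 2] CFIJO: children CFO:{C}, IJ:{C,G} ∩→ {C}; cost 0
[col 3] FO: children F:{G}, O:{A} ∪→ {A,G}; cost 1
[col 3] CFO: children C:{A}, FO:{A,G} ∩→ {A}; cost 0
[col 3] IJ: children I:{A}, J:{A} ∩→ {A}; cost 0
[col 3] CFIJO: children CFO:{A}, IJ:{A} ∩→ {A}; cost 0
per-site changes: [3, 2, 2, 1]; total = 8

A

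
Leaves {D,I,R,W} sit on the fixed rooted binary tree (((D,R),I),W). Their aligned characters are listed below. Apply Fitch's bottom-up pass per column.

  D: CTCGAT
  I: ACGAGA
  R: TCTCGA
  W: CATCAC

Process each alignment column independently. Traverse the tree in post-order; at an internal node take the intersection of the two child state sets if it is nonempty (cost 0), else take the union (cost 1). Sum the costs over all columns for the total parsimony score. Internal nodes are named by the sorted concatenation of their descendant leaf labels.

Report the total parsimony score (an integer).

12

[col 0] DR: children D:{C}, R:{T} ∪→ {C,T}; cost 1
[col 0] DIR: children DR:{C,T}, I:{A} ∪→ {A,C,T}; cost 1
[col 0] DIRW: children DIR:{A,C,T}, W:{C} ∩→ {C}; cost 0
[col 1] DR: children D:{T}, R:{C} ∪→ {C,T}; cost 1
[col 1] DIR: children DR:{C,T}, I:{C} ∩→ {C}; cost 0
[col 1] DIRW: children DIR:{C}, W:{A} ∪→ {A,C}; cost 1
[col 2] DR: children D:{C}, R:{T} ∪→ {C,T}; cost 1
[col 2] DIR: children DR:{C,T}, I:{G} ∪→ {C,G,T}; cost 1
[col 2] DIRW: children DIR:{C,G,T}, W:{T} ∩→ {T}; cost 0
[col 3] DR: children D:{G}, R:{C} ∪→ {C,G}; cost 1
[col 3] DIR: children DR:{C,G}, I:{A} ∪→ {A,C,G}; cost 1
[col 3] DIRW: children DIR:{A,C,G}, W:{C} ∩→ {C}; cost 0
[col 4] DR: children D:{A}, R:{G} ∪→ {A,G}; cost 1
[col 4] DIR: children DR:{A,G}, I:{G} ∩→ {G}; cost 0
[col 4] DIRW: children DIR:{G}, W:{A} ∪→ {A,G}; cost 1
[col 5] DR: children D:{T}, R:{A} ∪→ {A,T}; cost 1
[col 5] DIR: children DR:{A,T}, I:{A} ∩→ {A}; cost 0
[col 5] DIRW: children DIR:{A}, W:{C} ∪→ {A,C}; cost 1
per-site changes: [2, 2, 2, 2, 2, 2]; total = 12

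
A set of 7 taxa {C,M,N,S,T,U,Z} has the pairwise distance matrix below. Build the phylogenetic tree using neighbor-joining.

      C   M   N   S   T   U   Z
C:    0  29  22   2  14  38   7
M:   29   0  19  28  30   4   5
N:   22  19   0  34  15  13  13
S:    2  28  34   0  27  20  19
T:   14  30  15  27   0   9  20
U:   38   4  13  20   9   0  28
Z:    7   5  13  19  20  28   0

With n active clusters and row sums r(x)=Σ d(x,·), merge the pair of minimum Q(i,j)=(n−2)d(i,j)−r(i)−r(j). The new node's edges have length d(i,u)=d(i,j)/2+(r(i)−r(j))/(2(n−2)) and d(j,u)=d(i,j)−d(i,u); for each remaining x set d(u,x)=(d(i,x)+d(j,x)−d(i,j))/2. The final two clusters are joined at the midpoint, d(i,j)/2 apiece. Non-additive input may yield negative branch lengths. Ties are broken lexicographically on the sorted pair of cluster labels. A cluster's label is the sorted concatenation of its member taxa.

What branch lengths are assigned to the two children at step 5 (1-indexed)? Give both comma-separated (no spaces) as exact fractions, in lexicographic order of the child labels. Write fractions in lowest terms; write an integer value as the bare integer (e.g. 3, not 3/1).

41/32,245/32

iteration 1: select C,S (d=2, Q=-232); attach at lengths (-4/5, 14/5); label the merged cluster CS
  updated: d(CS,M)=55/2, d(CS,N)=27, d(CS,T)=39/2, d(CS,U)=28, d(CS,Z)=12
iteration 2: select M,U (d=4, Q=-303/2); attach at lengths (39/16, 25/16); label the merged cluster MU
  updated: d(CS,MU)=103/4, d(MU,N)=14, d(MU,T)=35/2, d(MU,Z)=29/2
iteration 3: select CS,Z (d=12, Q=-431/4); attach at lengths (81/8, 15/8); label the merged cluster CSZ
  updated: d(CSZ,MU)=113/8, d(CSZ,N)=14, d(CSZ,T)=55/4
iteration 4: select CSZ,T (d=55/4, Q=-485/8); attach at lengths (185/32, 255/32); label the merged cluster CSTZ
  updated: d(CSTZ,MU)=143/16, d(CSTZ,N)=61/8
iteration 5: select CSTZ,MU (d=143/16, Q=-489/16); attach at lengths (41/32, 245/32); label the merged cluster CMSTUZ
  updated: d(CMSTUZ,N)=203/32
iteration 6: select CMSTUZ,N (d=203/32); attach at lengths (203/64, 203/64); label the merged cluster CMNSTUZ
final tree: (((((C:-4/5,S:14/5):81/8,Z:15/8):185/32,T:255/32):41/32,(M:39/16,U:25/16):245/32):203/64,N:203/64)
total length: 1505/32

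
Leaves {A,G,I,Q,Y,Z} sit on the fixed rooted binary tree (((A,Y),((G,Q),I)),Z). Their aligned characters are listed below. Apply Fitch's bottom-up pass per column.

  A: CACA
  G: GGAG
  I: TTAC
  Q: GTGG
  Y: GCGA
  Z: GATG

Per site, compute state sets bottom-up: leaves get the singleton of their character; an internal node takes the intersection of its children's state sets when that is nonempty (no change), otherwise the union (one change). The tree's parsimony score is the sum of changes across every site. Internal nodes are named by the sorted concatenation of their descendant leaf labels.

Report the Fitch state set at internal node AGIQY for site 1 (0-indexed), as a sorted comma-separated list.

A,C,T

AY@0: {C} ∪ {G} = {C,G} (union, +1)
GQ@0: {G} ∩ {G} = {G} (intersection, +0)
GIQ@0: {G} ∪ {T} = {G,T} (union, +1)
AGIQY@0: {C,G} ∩ {G,T} = {G} (intersection, +0)
AGIQYZ@0: {G} ∩ {G} = {G} (intersection, +0)
AY@1: {A} ∪ {C} = {A,C} (union, +1)
GQ@1: {G} ∪ {T} = {G,T} (union, +1)
GIQ@1: {G,T} ∩ {T} = {T} (intersection, +0)
AGIQY@1: {A,C} ∪ {T} = {A,C,T} (union, +1)
AGIQYZ@1: {A,C,T} ∩ {A} = {A} (intersection, +0)
AY@2: {C} ∪ {G} = {C,G} (union, +1)
GQ@2: {A} ∪ {G} = {A,G} (union, +1)
GIQ@2: {A,G} ∩ {A} = {A} (intersection, +0)
AGIQY@2: {C,G} ∪ {A} = {A,C,G} (union, +1)
AGIQYZ@2: {A,C,G} ∪ {T} = {A,C,G,T} (union, +1)
AY@3: {A} ∩ {A} = {A} (intersection, +0)
GQ@3: {G} ∩ {G} = {G} (intersection, +0)
GIQ@3: {G} ∪ {C} = {C,G} (union, +1)
AGIQY@3: {A} ∪ {C,G} = {A,C,G} (union, +1)
AGIQYZ@3: {A,C,G} ∩ {G} = {G} (intersection, +0)
per-site changes: [2, 3, 4, 2]; total = 11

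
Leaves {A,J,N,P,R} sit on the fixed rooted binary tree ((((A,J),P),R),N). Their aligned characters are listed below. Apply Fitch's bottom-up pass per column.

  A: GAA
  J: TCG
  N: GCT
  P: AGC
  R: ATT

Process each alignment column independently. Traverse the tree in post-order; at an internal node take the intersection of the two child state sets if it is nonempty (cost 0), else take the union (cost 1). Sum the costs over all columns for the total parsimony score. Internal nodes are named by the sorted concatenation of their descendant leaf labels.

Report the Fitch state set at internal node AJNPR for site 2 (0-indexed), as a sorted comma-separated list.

T

[col 0] AJ: children A:{G}, J:{T} ∪→ {G,T}; cost 1
[col 0] AJP: children AJ:{G,T}, P:{A} ∪→ {A,G,T}; cost 1
[col 0] AJPR: children AJP:{A,G,T}, R:{A} ∩→ {A}; cost 0
[col 0] AJNPR: children AJPR:{A}, N:{G} ∪→ {A,G}; cost 1
[col 1] AJ: children A:{A}, J:{C} ∪→ {A,C}; cost 1
[col 1] AJP: children AJ:{A,C}, P:{G} ∪→ {A,C,G}; cost 1
[col 1] AJPR: children AJP:{A,C,G}, R:{T} ∪→ {A,C,G,T}; cost 1
[col 1] AJNPR: children AJPR:{A,C,G,T}, N:{C} ∩→ {C}; cost 0
[col 2] AJ: children A:{A}, J:{G} ∪→ {A,G}; cost 1
[col 2] AJP: children AJ:{A,G}, P:{C} ∪→ {A,C,G}; cost 1
[col 2] AJPR: children AJP:{A,C,G}, R:{T} ∪→ {A,C,G,T}; cost 1
[col 2] AJNPR: children AJPR:{A,C,G,T}, N:{T} ∩→ {T}; cost 0
per-site changes: [3, 3, 3]; total = 9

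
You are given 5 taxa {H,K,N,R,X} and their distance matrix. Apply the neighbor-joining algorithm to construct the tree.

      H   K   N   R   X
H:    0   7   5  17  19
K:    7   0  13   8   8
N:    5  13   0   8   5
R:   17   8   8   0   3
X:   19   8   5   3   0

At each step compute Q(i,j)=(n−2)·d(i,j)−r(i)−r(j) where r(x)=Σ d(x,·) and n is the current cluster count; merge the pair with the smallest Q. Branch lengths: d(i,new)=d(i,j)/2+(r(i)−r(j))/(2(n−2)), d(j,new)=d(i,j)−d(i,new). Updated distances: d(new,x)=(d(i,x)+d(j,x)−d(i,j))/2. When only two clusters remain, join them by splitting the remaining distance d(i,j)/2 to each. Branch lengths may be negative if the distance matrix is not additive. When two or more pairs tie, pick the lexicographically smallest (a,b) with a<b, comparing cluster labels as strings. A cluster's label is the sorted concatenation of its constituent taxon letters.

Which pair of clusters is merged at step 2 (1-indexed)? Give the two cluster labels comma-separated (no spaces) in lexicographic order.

1. join H+N (d=5, Q=-64) ⇒ HN; edges |H|=16/3, |N|=-1/3
  updated: d(HN,K)=15/2, d(HN,R)=10, d(HN,X)=19/2
2. join HN+K (d=15/2, Q=-71/2) ⇒ HKN; edges |HN|=37/8, |K|=23/8
  updated: d(HKN,R)=21/4, d(HKN,X)=5
3. join HKN+R (d=21/4, Q=-53/4) ⇒ HKNR; edges |HKN|=29/8, |R|=13/8
  updated: d(HKNR,X)=11/8
4. join HKNR+X (d=11/8) ⇒ HKNRX; edges |HKNR|=11/16, |X|=11/16
final tree: ((((H:16/3,N:-1/3):37/8,K:23/8):29/8,R:13/8):11/16,X:11/16)
total length: 153/8

HN,K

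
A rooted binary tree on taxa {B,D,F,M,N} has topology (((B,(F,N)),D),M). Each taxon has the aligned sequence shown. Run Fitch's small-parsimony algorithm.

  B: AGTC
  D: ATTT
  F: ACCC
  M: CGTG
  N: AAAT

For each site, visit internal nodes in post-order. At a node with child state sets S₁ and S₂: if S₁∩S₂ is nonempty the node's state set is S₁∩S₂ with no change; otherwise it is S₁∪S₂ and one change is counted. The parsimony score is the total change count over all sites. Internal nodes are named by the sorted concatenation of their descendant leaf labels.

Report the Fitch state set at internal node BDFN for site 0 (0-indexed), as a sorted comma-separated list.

site 0, node FN: F={A} ∩ N={A} → {A} (+0)
site 0, node BFN: B={A} ∩ FN={A} → {A} (+0)
site 0, node BDFN: BFN={A} ∩ D={A} → {A} (+0)
site 0, node BDFMN: BDFN={A} ∪ M={C} → {A,C} (+1)
site 1, node FN: F={C} ∪ N={A} → {A,C} (+1)
site 1, node BFN: B={G} ∪ FN={A,C} → {A,C,G} (+1)
site 1, node BDFN: BFN={A,C,G} ∪ D={T} → {A,C,G,T} (+1)
site 1, node BDFMN: BDFN={A,C,G,T} ∩ M={G} → {G} (+0)
site 2, node FN: F={C} ∪ N={A} → {A,C} (+1)
site 2, node BFN: B={T} ∪ FN={A,C} → {A,C,T} (+1)
site 2, node BDFN: BFN={A,C,T} ∩ D={T} → {T} (+0)
site 2, node BDFMN: BDFN={T} ∩ M={T} → {T} (+0)
site 3, node FN: F={C} ∪ N={T} → {C,T} (+1)
site 3, node BFN: B={C} ∩ FN={C,T} → {C} (+0)
site 3, node BDFN: BFN={C} ∪ D={T} → {C,T} (+1)
site 3, node BDFMN: BDFN={C,T} ∪ M={G} → {C,G,T} (+1)
per-site changes: [1, 3, 2, 3]; total = 9

A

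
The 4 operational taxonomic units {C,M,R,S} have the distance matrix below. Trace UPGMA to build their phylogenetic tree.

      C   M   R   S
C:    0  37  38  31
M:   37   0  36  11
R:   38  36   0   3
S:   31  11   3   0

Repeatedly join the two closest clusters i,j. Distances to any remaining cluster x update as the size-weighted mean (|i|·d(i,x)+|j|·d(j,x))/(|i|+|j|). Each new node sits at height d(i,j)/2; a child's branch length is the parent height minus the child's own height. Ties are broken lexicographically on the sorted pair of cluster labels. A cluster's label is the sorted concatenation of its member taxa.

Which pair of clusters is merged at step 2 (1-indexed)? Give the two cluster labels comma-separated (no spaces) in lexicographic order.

1. join R+S (d=3) ⇒ RS; edges |R|=3/2, |S|=3/2
  updated: d(C,RS)=69/2, d(M,RS)=47/2
2. join M+RS (d=47/2) ⇒ MRS; edges |M|=47/4, |RS|=41/4
  updated: d(C,MRS)=106/3
3. join C+MRS (d=106/3) ⇒ CMRS; edges |C|=53/3, |MRS|=71/12
final tree: (C:53/3,(M:47/4,(R:3/2,S:3/2):41/4):71/12)
total length: 583/12

M,RS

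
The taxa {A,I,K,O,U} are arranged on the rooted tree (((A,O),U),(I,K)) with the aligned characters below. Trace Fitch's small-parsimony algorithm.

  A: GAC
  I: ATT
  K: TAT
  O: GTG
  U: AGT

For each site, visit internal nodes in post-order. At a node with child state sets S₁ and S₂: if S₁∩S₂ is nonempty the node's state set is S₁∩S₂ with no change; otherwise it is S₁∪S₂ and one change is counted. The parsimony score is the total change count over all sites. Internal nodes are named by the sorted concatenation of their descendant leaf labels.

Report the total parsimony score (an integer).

7

site 0, node AO: A={G} ∩ O={G} → {G} (+0)
site 0, node AOU: AO={G} ∪ U={A} → {A,G} (+1)
site 0, node IK: I={A} ∪ K={T} → {A,T} (+1)
site 0, node AIKOU: AOU={A,G} ∩ IK={A,T} → {A} (+0)
site 1, node AO: A={A} ∪ O={T} → {A,T} (+1)
site 1, node AOU: AO={A,T} ∪ U={G} → {A,G,T} (+1)
site 1, node IK: I={T} ∪ K={A} → {A,T} (+1)
site 1, node AIKOU: AOU={A,G,T} ∩ IK={A,T} → {A,T} (+0)
site 2, node AO: A={C} ∪ O={G} → {C,G} (+1)
site 2, node AOU: AO={C,G} ∪ U={T} → {C,G,T} (+1)
site 2, node IK: I={T} ∩ K={T} → {T} (+0)
site 2, node AIKOU: AOU={C,G,T} ∩ IK={T} → {T} (+0)
per-site changes: [2, 3, 2]; total = 7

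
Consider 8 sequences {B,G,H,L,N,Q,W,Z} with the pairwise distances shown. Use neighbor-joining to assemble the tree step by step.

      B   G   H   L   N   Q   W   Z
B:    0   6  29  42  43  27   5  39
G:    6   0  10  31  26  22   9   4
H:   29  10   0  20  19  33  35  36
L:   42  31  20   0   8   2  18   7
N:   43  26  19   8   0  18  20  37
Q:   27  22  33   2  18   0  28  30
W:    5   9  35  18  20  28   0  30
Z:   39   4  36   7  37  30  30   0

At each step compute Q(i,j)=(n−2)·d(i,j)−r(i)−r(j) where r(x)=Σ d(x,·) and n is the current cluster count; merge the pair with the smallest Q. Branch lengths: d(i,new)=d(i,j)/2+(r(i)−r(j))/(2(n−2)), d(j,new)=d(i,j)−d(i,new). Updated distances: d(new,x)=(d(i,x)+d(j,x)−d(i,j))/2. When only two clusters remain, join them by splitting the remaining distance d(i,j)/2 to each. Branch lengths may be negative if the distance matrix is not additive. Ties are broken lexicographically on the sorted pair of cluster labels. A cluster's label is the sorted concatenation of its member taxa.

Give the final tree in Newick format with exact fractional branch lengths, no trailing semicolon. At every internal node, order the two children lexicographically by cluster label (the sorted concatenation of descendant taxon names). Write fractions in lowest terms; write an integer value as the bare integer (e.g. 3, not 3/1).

iteration 1: select B,W (d=5, Q=-306); attach at lengths (19/3, -4/3); label the merged cluster BW
  updated: d(BW,G)=5, d(BW,H)=59/2, d(BW,L)=55/2, d(BW,N)=29, d(BW,Q)=25, d(BW,Z)=32
iteration 2: select G,Z (d=4, Q=-224); attach at lengths (-14/5, 34/5); label the merged cluster GZ
  updated: d(BW,GZ)=33/2, d(GZ,H)=21, d(GZ,L)=17, d(GZ,N)=59/2, d(GZ,Q)=24
iteration 3: select BW,GZ (d=33/2, Q=-339/2); attach at lengths (171/16, 93/16); label the merged cluster BGWZ
  updated: d(BGWZ,H)=17, d(BGWZ,L)=14, d(BGWZ,N)=21, d(BGWZ,Q)=65/4
iteration 4: select L,Q (d=2, Q=-429/4); attach at lengths (-77/24, 125/24); label the merged cluster LQ
  updated: d(BGWZ,LQ)=113/8, d(H,LQ)=51/2, d(LQ,N)=12
iteration 5: select BGWZ,H (d=17, Q=-637/8); attach at lengths (197/32, 347/32); label the merged cluster BGHWZ
  updated: d(BGHWZ,LQ)=181/16, d(BGHWZ,N)=23/2
iteration 6: select BGHWZ,LQ (d=181/16, Q=-557/16); attach at lengths (173/32, 189/32); label the merged cluster BGHLQWZ
  updated: d(BGHLQWZ,N)=195/32
iteration 7: select BGHLQWZ,N (d=195/32); attach at lengths (195/64, 195/64); label the merged cluster BGHLNQWZ
final tree: (((((B:19/3,W:-4/3):171/16,(G:-14/5,Z:34/5):93/16):197/32,H:347/32):173/32,(L:-77/24,Q:125/24):189/32):195/64,N:195/64)
total length: 1981/32

(((((B:19/3,W:-4/3):171/16,(G:-14/5,Z:34/5):93/16):197/32,H:347/32):173/32,(L:-77/24,Q:125/24):189/32):195/64,N:195/64)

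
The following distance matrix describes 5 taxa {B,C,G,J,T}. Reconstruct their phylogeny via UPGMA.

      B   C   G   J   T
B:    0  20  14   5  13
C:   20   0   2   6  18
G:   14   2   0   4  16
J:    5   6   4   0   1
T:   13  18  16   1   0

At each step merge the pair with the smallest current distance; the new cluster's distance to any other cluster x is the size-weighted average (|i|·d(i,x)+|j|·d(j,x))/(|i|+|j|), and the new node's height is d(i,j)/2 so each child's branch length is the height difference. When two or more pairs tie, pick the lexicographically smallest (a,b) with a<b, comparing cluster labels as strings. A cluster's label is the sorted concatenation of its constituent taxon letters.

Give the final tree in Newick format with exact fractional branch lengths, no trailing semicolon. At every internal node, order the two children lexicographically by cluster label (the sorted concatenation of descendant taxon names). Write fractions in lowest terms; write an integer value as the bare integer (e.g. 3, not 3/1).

((B:9/2,(J:1/2,T:1/2):4):2,(C:1,G:1):11/2)

step 1: merge (J,T) at d=1; branch lengths J→1/2, T→1/2; new cluster JT
  updated: d(B,JT)=9, d(C,JT)=12, d(G,JT)=10
step 2: merge (C,G) at d=2; branch lengths C→1, G→1; new cluster CG
  updated: d(B,CG)=17, d(CG,JT)=11
step 3: merge (B,JT) at d=9; branch lengths B→9/2, JT→4; new cluster BJT
  updated: d(BJT,CG)=13
step 4: merge (BJT,CG) at d=13; branch lengths BJT→2, CG→11/2; new cluster BCGJT
final tree: ((B:9/2,(J:1/2,T:1/2):4):2,(C:1,G:1):11/2)
total length: 19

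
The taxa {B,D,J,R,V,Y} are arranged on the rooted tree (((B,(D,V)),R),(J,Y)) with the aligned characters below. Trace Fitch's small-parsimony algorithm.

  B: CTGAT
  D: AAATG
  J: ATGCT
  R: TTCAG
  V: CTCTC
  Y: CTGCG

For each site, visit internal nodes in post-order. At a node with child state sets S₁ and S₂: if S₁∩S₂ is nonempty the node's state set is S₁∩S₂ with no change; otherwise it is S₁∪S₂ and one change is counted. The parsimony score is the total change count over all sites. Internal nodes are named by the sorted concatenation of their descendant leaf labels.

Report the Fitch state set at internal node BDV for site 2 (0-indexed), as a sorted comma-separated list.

A,C,G

[col 0] DV: children D:{A}, V:{C} ∪→ {A,C}; cost 1
[col 0] BDV: children B:{C}, DV:{A,C} ∩→ {C}; cost 0
[col 0] BDRV: children BDV:{C}, R:{T} ∪→ {C,T}; cost 1
[col 0] JY: children J:{A}, Y:{C} ∪→ {A,C}; cost 1
[col 0] BDJRVY: children BDRV:{C,T}, JY:{A,C} ∩→ {C}; cost 0
[col 1] DV: children D:{A}, V:{T} ∪→ {A,T}; cost 1
[col 1] BDV: children B:{T}, DV:{A,T} ∩→ {T}; cost 0
[col 1] BDRV: children BDV:{T}, R:{T} ∩→ {T}; cost 0
[col 1] JY: children J:{T}, Y:{T} ∩→ {T}; cost 0
[col 1] BDJRVY: children BDRV:{T}, JY:{T} ∩→ {T}; cost 0
[col 2] DV: children D:{A}, V:{C} ∪→ {A,C}; cost 1
[col 2] BDV: children B:{G}, DV:{A,C} ∪→ {A,C,G}; cost 1
[col 2] BDRV: children BDV:{A,C,G}, R:{C} ∩→ {C}; cost 0
[col 2] JY: children J:{G}, Y:{G} ∩→ {G}; cost 0
[col 2] BDJRVY: children BDRV:{C}, JY:{G} ∪→ {C,G}; cost 1
[col 3] DV: children D:{T}, V:{T} ∩→ {T}; cost 0
[col 3] BDV: children B:{A}, DV:{T} ∪→ {A,T}; cost 1
[col 3] BDRV: children BDV:{A,T}, R:{A} ∩→ {A}; cost 0
[col 3] JY: children J:{C}, Y:{C} ∩→ {C}; cost 0
[col 3] BDJRVY: children BDRV:{A}, JY:{C} ∪→ {A,C}; cost 1
[col 4] DV: children D:{G}, V:{C} ∪→ {C,G}; cost 1
[col 4] BDV: children B:{T}, DV:{C,G} ∪→ {C,G,T}; cost 1
[col 4] BDRV: children BDV:{C,G,T}, R:{G} ∩→ {G}; cost 0
[col 4] JY: children J:{T}, Y:{G} ∪→ {G,T}; cost 1
[col 4] BDJRVY: children BDRV:{G}, JY:{G,T} ∩→ {G}; cost 0
per-site changes: [3, 1, 3, 2, 3]; total = 12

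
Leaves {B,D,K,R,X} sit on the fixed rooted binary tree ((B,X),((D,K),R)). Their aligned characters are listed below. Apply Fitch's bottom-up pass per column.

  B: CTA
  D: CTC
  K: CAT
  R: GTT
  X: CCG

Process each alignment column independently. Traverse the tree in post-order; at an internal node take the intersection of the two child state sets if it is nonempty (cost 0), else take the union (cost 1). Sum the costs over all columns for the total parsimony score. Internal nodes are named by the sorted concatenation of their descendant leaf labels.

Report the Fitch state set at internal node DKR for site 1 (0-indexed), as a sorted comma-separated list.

[col 0] BX: children B:{C}, X:{C} ∩→ {C}; cost 0
[col 0] DK: children D:{C}, K:{C} ∩→ {C}; cost 0
[col 0] DKR: children DK:{C}, R:{G} ∪→ {C,G}; cost 1
[col 0] BDKRX: children BX:{C}, DKR:{C,G} ∩→ {C}; cost 0
[col 1] BX: children B:{T}, X:{C} ∪→ {C,T}; cost 1
[col 1] DK: children D:{T}, K:{A} ∪→ {A,T}; cost 1
[col 1] DKR: children DK:{A,T}, R:{T} ∩→ {T}; cost 0
[col 1] BDKRX: children BX:{C,T}, DKR:{T} ∩→ {T}; cost 0
[col 2] BX: children B:{A}, X:{G} ∪→ {A,G}; cost 1
[col 2] DK: children D:{C}, K:{T} ∪→ {C,T}; cost 1
[col 2] DKR: children DK:{C,T}, R:{T} ∩→ {T}; cost 0
[col 2] BDKRX: children BX:{A,G}, DKR:{T} ∪→ {A,G,T}; cost 1
per-site changes: [1, 2, 3]; total = 6

T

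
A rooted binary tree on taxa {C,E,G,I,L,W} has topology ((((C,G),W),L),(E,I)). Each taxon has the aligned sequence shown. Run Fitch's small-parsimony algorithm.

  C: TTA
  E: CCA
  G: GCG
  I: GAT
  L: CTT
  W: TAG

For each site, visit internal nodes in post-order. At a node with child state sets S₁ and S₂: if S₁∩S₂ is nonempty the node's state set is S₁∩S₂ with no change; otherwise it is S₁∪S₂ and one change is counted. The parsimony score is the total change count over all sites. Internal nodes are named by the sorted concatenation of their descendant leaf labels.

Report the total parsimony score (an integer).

10

site 0, node CG: C={T} ∪ G={G} → {G,T} (+1)
site 0, node CGW: CG={G,T} ∩ W={T} → {T} (+0)
site 0, node CGLW: CGW={T} ∪ L={C} → {C,T} (+1)
site 0, node EI: E={C} ∪ I={G} → {C,G} (+1)
site 0, node CEGILW: CGLW={C,T} ∩ EI={C,G} → {C} (+0)
site 1, node CG: C={T} ∪ G={C} → {C,T} (+1)
site 1, node CGW: CG={C,T} ∪ W={A} → {A,C,T} (+1)
site 1, node CGLW: CGW={A,C,T} ∩ L={T} → {T} (+0)
site 1, node EI: E={C} ∪ I={A} → {A,C} (+1)
site 1, node CEGILW: CGLW={T} ∪ EI={A,C} → {A,C,T} (+1)
site 2, node CG: C={A} ∪ G={G} → {A,G} (+1)
site 2, node CGW: CG={A,G} ∩ W={G} → {G} (+0)
site 2, node CGLW: CGW={G} ∪ L={T} → {G,T} (+1)
site 2, node EI: E={A} ∪ I={T} → {A,T} (+1)
site 2, node CEGILW: CGLW={G,T} ∩ EI={A,T} → {T} (+0)
per-site changes: [3, 4, 3]; total = 10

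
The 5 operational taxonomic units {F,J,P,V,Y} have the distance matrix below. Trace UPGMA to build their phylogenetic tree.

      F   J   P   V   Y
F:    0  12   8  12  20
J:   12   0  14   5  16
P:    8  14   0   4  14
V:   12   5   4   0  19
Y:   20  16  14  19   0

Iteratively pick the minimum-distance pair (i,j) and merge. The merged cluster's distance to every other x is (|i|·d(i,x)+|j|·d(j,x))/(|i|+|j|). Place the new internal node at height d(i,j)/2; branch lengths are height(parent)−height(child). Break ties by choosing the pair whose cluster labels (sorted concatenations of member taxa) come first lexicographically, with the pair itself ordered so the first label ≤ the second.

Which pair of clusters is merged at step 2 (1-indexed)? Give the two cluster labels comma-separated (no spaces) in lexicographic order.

step 1: merge (P,V) at d=4; branch lengths P→2, V→2; new cluster PV
  updated: d(F,PV)=10, d(J,PV)=19/2, d(PV,Y)=33/2
step 2: merge (J,PV) at d=19/2; branch lengths J→19/4, PV→11/4; new cluster JPV
  updated: d(F,JPV)=32/3, d(JPV,Y)=49/3
step 3: merge (F,JPV) at d=32/3; branch lengths F→16/3, JPV→7/12; new cluster FJPV
  updated: d(FJPV,Y)=69/4
step 4: merge (FJPV,Y) at d=69/4; branch lengths FJPV→79/24, Y→69/8; new cluster FJPVY
final tree: ((F:16/3,(J:19/4,(P:2,V:2):11/4):7/12):79/24,Y:69/8)
total length: 88/3

J,PV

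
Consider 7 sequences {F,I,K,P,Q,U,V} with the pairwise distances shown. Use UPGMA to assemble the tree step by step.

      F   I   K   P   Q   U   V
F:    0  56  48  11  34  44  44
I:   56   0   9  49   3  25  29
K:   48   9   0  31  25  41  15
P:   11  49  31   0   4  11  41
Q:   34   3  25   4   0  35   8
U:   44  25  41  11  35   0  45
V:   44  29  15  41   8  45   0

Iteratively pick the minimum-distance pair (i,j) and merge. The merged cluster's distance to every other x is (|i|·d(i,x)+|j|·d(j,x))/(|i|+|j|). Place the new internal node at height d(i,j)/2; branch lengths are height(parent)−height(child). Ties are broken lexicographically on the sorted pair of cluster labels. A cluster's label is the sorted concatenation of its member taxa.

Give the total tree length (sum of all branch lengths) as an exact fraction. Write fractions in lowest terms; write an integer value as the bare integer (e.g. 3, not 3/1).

599/8

step 1: merge (I,Q) at d=3; branch lengths I→3/2, Q→3/2; new cluster IQ
  updated: d(F,IQ)=45, d(IQ,K)=17, d(IQ,P)=53/2, d(IQ,U)=30, d(IQ,V)=37/2
step 2: merge (F,P) at d=11; branch lengths F→11/2, P→11/2; new cluster FP
  updated: d(FP,IQ)=143/4, d(FP,K)=79/2, d(FP,U)=55/2, d(FP,V)=85/2
step 3: merge (K,V) at d=15; branch lengths K→15/2, V→15/2; new cluster KV
  updated: d(FP,KV)=41, d(IQ,KV)=71/4, d(KV,U)=43
step 4: merge (IQ,KV) at d=71/4; branch lengths IQ→59/8, KV→11/8; new cluster IKQV
  updated: d(FP,IKQV)=307/8, d(IKQV,U)=73/2
step 5: merge (FP,U) at d=55/2; branch lengths FP→33/4, U→55/4; new cluster FPU
  updated: d(FPU,IKQV)=151/4
step 6: merge (FPU,IKQV) at d=151/4; branch lengths FPU→41/8, IKQV→10; new cluster FIKPQUV
final tree: (((F:11/2,P:11/2):33/4,U:55/4):41/8,((I:3/2,Q:3/2):59/8,(K:15/2,V:15/2):11/8):10)
total length: 599/8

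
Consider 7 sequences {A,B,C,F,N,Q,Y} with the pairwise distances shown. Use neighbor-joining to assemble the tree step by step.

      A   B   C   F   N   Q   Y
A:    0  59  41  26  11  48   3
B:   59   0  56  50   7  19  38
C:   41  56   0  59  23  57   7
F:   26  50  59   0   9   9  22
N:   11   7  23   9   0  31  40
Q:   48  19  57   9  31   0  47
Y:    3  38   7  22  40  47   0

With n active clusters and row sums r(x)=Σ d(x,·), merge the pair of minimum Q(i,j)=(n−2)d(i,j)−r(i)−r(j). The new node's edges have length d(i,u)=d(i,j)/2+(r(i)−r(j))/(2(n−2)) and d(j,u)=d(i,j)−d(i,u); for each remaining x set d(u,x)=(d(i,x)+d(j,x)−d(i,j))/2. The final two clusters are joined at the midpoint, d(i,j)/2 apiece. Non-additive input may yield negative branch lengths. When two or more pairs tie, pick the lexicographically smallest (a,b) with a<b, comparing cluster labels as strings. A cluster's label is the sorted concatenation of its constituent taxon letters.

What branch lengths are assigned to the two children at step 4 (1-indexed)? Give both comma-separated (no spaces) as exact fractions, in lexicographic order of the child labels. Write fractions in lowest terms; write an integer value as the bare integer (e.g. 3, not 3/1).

1. join C+Y (d=7, Q=-365) ⇒ CY; edges |C|=121/10, |Y|=-51/10
  updated: d(A,CY)=37/2, d(B,CY)=87/2, d(CY,F)=37, d(CY,N)=28, d(CY,Q)=97/2
2. join A+CY (d=37/2, Q=-264) ⇒ ACY; edges |A|=61/8, |CY|=87/8
  updated: d(ACY,B)=42, d(ACY,F)=89/4, d(ACY,N)=41/4, d(ACY,Q)=39
3. join F+Q (d=9, Q=-645/4) ⇒ FQ; edges |F|=77/24, |Q|=139/24
  updated: d(ACY,FQ)=209/8, d(B,FQ)=30, d(FQ,N)=31/2
4. join ACY+FQ (d=209/8, Q=-391/4) ⇒ ACFQY; edges |ACY|=59/4, |FQ|=91/8
  updated: d(ACFQY,B)=367/16, d(ACFQY,N)=-3/16
5. join ACFQY+B (d=367/16, Q=-119/4) ⇒ ABCFQY; edges |ACFQY|=63/8, |B|=241/16
  updated: d(ABCFQY,N)=-129/16
6. join ABCFQY+N (d=-129/16) ⇒ ABCFNQY; edges |ABCFQY|=-129/32, |N|=-129/32
final tree: ((((A:61/8,(C:121/10,Y:-51/10):87/8):59/4,(F:77/24,Q:139/24):91/8):63/8,B:241/16):-129/32,N:-129/32)
total length: 151/2

59/4,91/8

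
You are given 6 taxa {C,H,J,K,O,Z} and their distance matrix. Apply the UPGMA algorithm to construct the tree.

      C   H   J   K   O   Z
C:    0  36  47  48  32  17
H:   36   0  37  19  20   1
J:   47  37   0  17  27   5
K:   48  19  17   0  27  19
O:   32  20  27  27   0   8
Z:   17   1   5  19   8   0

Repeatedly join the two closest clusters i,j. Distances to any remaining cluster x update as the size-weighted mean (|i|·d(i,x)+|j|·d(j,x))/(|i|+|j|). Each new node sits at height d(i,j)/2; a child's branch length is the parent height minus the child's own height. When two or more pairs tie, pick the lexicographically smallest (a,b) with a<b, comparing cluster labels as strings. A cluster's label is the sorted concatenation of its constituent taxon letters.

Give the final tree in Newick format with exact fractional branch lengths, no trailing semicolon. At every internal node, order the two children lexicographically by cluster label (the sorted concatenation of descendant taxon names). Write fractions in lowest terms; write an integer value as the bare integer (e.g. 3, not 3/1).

1. join H+Z (d=1) ⇒ HZ; edges |H|=1/2, |Z|=1/2
  updated: d(C,HZ)=53/2, d(HZ,J)=21, d(HZ,K)=19, d(HZ,O)=14
2. join HZ+O (d=14) ⇒ HOZ; edges |HZ|=13/2, |O|=7
  updated: d(C,HOZ)=85/3, d(HOZ,J)=23, d(HOZ,K)=65/3
3. join J+K (d=17) ⇒ JK; edges |J|=17/2, |K|=17/2
  updated: d(C,JK)=95/2, d(HOZ,JK)=67/3
4. join HOZ+JK (d=67/3) ⇒ HJKOZ; edges |HOZ|=25/6, |JK|=8/3
  updated: d(C,HJKOZ)=36
5. join C+HJKOZ (d=36) ⇒ CHJKOZ; edges |C|=18, |HJKOZ|=41/6
final tree: (C:18,(((H:1/2,Z:1/2):13/2,O:7):25/6,(J:17/2,K:17/2):8/3):41/6)
total length: 379/6

(C:18,(((H:1/2,Z:1/2):13/2,O:7):25/6,(J:17/2,K:17/2):8/3):41/6)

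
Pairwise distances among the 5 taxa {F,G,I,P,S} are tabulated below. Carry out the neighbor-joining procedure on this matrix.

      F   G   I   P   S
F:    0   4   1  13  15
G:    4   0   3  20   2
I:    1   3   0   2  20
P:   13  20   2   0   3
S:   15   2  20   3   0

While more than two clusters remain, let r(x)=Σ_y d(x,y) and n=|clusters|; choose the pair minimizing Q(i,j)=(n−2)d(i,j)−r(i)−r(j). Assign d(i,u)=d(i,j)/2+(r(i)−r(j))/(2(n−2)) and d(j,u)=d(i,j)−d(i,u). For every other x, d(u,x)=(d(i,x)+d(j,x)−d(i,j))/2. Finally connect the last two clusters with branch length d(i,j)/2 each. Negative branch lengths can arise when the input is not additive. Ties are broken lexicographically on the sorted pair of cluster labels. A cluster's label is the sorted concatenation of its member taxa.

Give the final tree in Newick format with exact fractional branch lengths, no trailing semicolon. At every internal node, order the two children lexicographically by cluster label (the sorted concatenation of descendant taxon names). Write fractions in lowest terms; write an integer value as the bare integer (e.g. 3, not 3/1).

step 1: merge (P,S) at d=3, Q=-69; branch lengths P→7/6, S→11/6; new cluster PS
  updated: d(F,PS)=25/2, d(G,PS)=19/2, d(I,PS)=19/2
step 2: merge (F,I) at d=1, Q=-29; branch lengths F→3/2, I→-1/2; new cluster FI
  updated: d(FI,G)=3, d(FI,PS)=21/2
step 3: merge (FI,G) at d=3, Q=-23; branch lengths FI→2, G→1; new cluster FGI
  updated: d(FGI,PS)=17/2
step 4: merge (FGI,PS) at d=17/2; branch lengths FGI→17/4, PS→17/4; new cluster FGIPS
final tree: (((F:3/2,I:-1/2):2,G:1):17/4,(P:7/6,S:11/6):17/4)
total length: 31/2

(((F:3/2,I:-1/2):2,G:1):17/4,(P:7/6,S:11/6):17/4)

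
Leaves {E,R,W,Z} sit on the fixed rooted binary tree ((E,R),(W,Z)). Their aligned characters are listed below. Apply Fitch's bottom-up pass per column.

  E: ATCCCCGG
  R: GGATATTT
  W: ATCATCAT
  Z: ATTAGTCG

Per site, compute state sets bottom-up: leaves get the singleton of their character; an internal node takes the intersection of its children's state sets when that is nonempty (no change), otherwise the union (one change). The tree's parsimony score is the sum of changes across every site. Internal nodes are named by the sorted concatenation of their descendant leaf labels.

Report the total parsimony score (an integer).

16

[col 0] ER: children E:{A}, R:{G} ∪→ {A,G}; cost 1
[col 0] WZ: children W:{A}, Z:{A} ∩→ {A}; cost 0
[col 0] ERWZ: children ER:{A,G}, WZ:{A} ∩→ {A}; cost 0
[col 1] ER: children E:{T}, R:{G} ∪→ {G,T}; cost 1
[col 1] WZ: children W:{T}, Z:{T} ∩→ {T}; cost 0
[col 1] ERWZ: children ER:{G,T}, WZ:{T} ∩→ {T}; cost 0
[col 2] ER: children E:{C}, R:{A} ∪→ {A,C}; cost 1
[col 2] WZ: children W:{C}, Z:{T} ∪→ {C,T}; cost 1
[col 2] ERWZ: children ER:{A,C}, WZ:{C,T} ∩→ {C}; cost 0
[col 3] ER: children E:{C}, R:{T} ∪→ {C,T}; cost 1
[col 3] WZ: children W:{A}, Z:{A} ∩→ {A}; cost 0
[col 3] ERWZ: children ER:{C,T}, WZ:{A} ∪→ {A,C,T}; cost 1
[col 4] ER: children E:{C}, R:{A} ∪→ {A,C}; cost 1
[col 4] WZ: children W:{T}, Z:{G} ∪→ {G,T}; cost 1
[col 4] ERWZ: children ER:{A,C}, WZ:{G,T} ∪→ {A,C,G,T}; cost 1
[col 5] ER: children E:{C}, R:{T} ∪→ {C,T}; cost 1
[col 5] WZ: children W:{C}, Z:{T} ∪→ {C,T}; cost 1
[col 5] ERWZ: children ER:{C,T}, WZ:{C,T} ∩→ {C,T}; cost 0
[col 6] ER: children E:{G}, R:{T} ∪→ {G,T}; cost 1
[col 6] WZ: children W:{A}, Z:{C} ∪→ {A,C}; cost 1
[col 6] ERWZ: children ER:{G,T}, WZ:{A,C} ∪→ {A,C,G,T}; cost 1
[col 7] ER: children E:{G}, R:{T} ∪→ {G,T}; cost 1
[col 7] WZ: children W:{T}, Z:{G} ∪→ {G,T}; cost 1
[col 7] ERWZ: children ER:{G,T}, WZ:{G,T} ∩→ {G,T}; cost 0
per-site changes: [1, 1, 2, 2, 3, 2, 3, 2]; total = 16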